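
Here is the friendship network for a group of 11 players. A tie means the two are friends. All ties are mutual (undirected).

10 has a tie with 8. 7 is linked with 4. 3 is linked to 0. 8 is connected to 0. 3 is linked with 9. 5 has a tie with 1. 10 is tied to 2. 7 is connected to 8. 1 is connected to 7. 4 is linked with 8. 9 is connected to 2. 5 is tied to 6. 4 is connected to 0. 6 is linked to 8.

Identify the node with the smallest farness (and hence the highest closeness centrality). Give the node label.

Farness (sum of distances to all others) for each node — 0:20, 1:27, 2:26, 3:25, 4:20, 5:28, 6:22, 7:21, 8:16, 9:30, 10:21.
The smallest farness is 16, for 8, so 8 has the highest closeness.

8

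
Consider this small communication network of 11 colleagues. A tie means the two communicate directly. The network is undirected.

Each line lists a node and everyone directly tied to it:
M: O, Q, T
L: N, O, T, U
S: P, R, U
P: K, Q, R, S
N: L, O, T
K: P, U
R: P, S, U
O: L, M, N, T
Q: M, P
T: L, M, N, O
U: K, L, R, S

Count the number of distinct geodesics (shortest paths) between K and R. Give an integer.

The shortest distance is 2. The length-2 paths are: K–U–R; K–P–R.
That gives 2 distinct shortest paths.

2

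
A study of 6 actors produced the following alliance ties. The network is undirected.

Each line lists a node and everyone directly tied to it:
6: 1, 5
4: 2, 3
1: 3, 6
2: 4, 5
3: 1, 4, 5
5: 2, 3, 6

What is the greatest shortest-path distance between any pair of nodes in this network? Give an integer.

Eccentricity of each node (its greatest distance to any other): 1:3, 2:3, 3:2, 4:3, 5:2, 6:3.
The maximum eccentricity is 3, realized for instance by the pair 4–6 via 4 – 2 – 5 – 6. So the diameter is 3.

3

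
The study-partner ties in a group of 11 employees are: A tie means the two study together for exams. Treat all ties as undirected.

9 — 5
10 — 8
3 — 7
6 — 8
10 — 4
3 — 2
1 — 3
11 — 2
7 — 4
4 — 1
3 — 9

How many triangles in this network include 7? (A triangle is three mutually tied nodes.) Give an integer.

0

7's neighbors are 3 and 4, but none of them are tied to each other, so no triangle contains 7.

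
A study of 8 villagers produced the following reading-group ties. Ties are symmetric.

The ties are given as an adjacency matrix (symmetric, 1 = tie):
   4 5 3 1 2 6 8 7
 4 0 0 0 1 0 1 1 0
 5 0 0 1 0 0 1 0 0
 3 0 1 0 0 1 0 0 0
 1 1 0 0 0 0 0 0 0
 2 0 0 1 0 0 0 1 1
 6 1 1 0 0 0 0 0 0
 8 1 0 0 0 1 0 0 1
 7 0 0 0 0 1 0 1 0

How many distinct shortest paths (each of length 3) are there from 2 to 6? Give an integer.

The shortest distance is 3. The length-3 paths are: 2–8–4–6; 2–3–5–6.
That gives 2 distinct shortest paths.

2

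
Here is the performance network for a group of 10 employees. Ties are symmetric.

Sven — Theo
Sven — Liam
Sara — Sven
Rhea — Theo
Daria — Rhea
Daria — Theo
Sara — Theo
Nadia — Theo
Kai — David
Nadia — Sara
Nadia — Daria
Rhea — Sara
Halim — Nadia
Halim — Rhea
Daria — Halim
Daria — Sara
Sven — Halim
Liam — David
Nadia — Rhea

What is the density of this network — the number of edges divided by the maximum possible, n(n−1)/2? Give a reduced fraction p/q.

There are 19 edges and 10 nodes, so the maximum possible is C(10,2) = 45.
Density = 19/45.

19/45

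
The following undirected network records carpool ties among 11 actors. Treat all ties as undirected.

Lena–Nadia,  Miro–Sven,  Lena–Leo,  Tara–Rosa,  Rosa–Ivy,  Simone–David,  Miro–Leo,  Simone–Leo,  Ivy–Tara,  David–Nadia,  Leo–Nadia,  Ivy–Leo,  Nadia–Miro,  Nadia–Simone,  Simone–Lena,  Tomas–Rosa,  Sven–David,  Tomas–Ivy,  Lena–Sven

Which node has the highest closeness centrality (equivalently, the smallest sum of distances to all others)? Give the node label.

Leo

Farness (sum of distances to all others) for each node — David:24, Ivy:18, Lena:19, Leo:15, Miro:20, Nadia:18, Rosa:25, Simone:19, Sven:24, Tara:26, Tomas:26.
The smallest farness is 15, for Leo, so Leo has the highest closeness.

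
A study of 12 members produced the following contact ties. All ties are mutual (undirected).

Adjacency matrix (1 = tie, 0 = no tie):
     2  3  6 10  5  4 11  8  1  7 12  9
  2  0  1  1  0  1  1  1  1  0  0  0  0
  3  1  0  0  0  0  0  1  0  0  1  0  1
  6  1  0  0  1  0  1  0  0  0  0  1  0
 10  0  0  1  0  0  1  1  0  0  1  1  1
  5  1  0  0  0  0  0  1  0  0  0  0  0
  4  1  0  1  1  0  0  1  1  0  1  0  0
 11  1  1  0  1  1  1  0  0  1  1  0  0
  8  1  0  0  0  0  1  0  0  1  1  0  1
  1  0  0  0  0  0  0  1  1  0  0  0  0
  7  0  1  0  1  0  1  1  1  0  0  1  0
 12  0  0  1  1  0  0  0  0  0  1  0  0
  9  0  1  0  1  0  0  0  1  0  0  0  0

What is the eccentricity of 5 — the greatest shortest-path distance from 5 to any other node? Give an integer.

3

Distances from 5: 1:2, 2:1, 3:2, 4:2, 6:2, 7:2, 8:2, 9:3, 10:2, 11:1, 12:3.
The largest is 3 (to 9 and 12), so the eccentricity of 5 is 3.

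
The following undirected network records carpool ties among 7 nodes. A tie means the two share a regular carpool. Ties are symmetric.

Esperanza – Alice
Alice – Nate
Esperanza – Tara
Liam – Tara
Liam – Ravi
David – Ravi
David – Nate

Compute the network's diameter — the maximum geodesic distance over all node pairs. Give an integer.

3

Eccentricity of each node (its greatest distance to any other): Alice:3, David:3, Esperanza:3, Liam:3, Nate:3, Ravi:3, Tara:3.
The maximum eccentricity is 3, realized for instance by the pair Ravi–Alice via Ravi – David – Nate – Alice. So the diameter is 3.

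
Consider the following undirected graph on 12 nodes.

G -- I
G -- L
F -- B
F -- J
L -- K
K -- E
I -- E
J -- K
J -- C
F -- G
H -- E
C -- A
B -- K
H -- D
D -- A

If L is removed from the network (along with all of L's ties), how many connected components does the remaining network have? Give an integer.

1

L's neighbors (G and K) remain reachable from one another through other ties, so the rest of the network stays in one piece.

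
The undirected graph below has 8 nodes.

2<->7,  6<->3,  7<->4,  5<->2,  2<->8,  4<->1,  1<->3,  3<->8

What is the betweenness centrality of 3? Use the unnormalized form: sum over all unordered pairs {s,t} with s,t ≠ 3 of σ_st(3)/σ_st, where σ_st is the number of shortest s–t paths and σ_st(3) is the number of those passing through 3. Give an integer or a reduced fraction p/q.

Pairs whose geodesics pass through 3 — 2–1: 1/2; 2–6: 1; 1–5: 1/2; 1–6: 1; 1–8: 1; 5–6: 1; 4–6: 1; 4–8: 1/2; 6–8: 1; 6–7: 2/2.
All other pairs contribute 0.
Summing the contributions gives betweenness(3) = 17/2.

17/2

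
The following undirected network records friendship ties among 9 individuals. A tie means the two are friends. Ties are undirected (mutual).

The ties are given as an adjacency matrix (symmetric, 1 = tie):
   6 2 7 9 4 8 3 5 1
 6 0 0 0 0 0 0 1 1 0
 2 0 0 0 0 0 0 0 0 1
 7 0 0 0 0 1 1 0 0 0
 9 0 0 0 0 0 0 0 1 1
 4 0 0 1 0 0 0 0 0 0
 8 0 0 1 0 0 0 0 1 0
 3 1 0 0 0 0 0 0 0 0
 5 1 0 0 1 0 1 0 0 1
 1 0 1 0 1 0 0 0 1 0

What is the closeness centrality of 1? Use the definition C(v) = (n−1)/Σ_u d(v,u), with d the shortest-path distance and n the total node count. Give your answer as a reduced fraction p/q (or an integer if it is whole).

Distances from 1: 2:1, 3:3, 4:4, 5:1, 6:2, 7:3, 8:2, 9:1. Sum = 17.
n = 9, so closeness = 8/17.

8/17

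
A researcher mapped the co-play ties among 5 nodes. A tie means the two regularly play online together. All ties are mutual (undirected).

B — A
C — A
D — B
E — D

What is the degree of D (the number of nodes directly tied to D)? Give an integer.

2

D is directly tied to B and E. That is 2 neighbors, so the degree of D is 2.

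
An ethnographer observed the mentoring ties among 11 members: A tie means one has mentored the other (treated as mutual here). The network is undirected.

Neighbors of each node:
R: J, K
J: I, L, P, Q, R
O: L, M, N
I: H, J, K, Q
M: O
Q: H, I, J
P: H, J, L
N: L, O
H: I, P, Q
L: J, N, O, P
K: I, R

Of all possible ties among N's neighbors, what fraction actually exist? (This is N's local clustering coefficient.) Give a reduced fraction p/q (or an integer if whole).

N's neighbors: L and O (k = 2).
Possible neighbor pairs: C(2,2) = 1. Edges among them: L–O → e = 1.
Clustering(N) = 1/1.

1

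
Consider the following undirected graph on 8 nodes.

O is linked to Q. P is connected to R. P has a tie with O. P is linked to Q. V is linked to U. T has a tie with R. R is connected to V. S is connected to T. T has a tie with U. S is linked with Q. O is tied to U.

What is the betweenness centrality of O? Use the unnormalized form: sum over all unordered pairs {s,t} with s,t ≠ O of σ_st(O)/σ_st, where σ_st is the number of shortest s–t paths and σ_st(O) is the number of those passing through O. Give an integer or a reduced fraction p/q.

5/2

Pairs whose geodesics pass through O — V–Q: 1/2; Q–U: 1; P–U: 1.
All other pairs contribute 0.
Summing the contributions gives betweenness(O) = 5/2.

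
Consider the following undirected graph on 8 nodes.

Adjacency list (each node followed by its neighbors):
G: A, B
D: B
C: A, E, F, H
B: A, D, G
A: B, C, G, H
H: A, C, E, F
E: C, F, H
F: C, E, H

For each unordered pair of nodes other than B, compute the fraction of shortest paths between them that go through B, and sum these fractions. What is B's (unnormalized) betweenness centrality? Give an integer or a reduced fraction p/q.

Pairs whose geodesics pass through B — G–D: 1; D–A: 1; D–H: 1; D–E: 2/2; D–C: 1; D–F: 2/2.
All other pairs contribute 0.
Summing the contributions gives betweenness(B) = 6.

6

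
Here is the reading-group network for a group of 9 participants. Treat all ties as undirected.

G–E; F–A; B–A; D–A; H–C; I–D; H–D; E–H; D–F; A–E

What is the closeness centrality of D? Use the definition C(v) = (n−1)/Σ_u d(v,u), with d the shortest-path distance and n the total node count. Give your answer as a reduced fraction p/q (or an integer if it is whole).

Distances from D: A:1, B:2, C:2, E:2, F:1, G:3, H:1, I:1. Sum = 13.
n = 9, so closeness = 8/13.

8/13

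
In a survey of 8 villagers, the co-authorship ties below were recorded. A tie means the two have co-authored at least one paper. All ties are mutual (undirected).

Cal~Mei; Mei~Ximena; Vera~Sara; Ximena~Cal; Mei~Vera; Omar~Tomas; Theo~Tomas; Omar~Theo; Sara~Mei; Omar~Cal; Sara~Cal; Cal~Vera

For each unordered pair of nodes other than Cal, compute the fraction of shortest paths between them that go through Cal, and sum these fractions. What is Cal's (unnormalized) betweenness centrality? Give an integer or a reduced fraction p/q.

13

Pairs whose geodesics pass through Cal — Omar–Sara: 1; Omar–Ximena: 1; Omar–Vera: 1; Omar–Mei: 1; Theo–Sara: 1; Theo–Ximena: 1; Theo–Vera: 1; Theo–Mei: 1; Tomas–Sara: 1; Tomas–Ximena: 1; Tomas–Vera: 1; Tomas–Mei: 1; Sara–Ximena: 1/2; Ximena–Vera: 1/2.
All other pairs contribute 0.
Summing the contributions gives betweenness(Cal) = 13.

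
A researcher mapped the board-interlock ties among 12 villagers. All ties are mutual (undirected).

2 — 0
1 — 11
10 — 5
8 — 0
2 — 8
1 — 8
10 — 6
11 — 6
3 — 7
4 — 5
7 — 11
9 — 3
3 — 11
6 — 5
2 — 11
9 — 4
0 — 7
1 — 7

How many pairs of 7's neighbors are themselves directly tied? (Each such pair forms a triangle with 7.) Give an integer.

7's neighbors: 0, 1, 3, and 11.
Neighbor pairs that are themselves tied: 7–1–11; 7–3–11. Each forms one triangle with 7, for 2 in total.

2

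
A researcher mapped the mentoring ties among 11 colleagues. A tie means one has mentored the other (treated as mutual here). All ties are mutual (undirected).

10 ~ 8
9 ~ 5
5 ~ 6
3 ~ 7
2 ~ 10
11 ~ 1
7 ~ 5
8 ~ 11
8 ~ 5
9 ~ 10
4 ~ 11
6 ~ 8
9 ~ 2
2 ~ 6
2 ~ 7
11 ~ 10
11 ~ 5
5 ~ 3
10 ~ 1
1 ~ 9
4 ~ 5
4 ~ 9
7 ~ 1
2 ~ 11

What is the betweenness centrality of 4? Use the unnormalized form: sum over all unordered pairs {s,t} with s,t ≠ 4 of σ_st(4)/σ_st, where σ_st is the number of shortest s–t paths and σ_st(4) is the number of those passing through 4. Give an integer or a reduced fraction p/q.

1/5

Pairs whose geodesics pass through 4 — 11–9: 1/5.
All other pairs contribute 0.
Summing the contributions gives betweenness(4) = 1/5.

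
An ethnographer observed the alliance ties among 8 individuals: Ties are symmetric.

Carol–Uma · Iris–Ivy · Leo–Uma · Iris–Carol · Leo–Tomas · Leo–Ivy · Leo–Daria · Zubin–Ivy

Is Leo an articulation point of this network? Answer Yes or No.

Yes

Removing Leo leaves {Carol, Iris, Ivy, Uma, and Zubin} with no path to {Tomas}, so the network splits into 3 components. Leo is a cut vertex.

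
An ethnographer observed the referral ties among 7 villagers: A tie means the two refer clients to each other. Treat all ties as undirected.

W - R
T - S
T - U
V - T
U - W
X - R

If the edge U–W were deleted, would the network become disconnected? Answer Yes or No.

Yes

Without the U–W edge there is no alternate route between U and W, so the network disconnects. It is a bridge.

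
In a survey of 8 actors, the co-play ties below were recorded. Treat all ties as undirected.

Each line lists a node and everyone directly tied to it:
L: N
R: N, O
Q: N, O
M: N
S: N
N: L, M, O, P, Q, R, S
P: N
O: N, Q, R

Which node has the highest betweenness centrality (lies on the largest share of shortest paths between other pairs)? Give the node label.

N

Unnormalized betweenness of each node: L:0, M:0, N:37/2, O:1/2, P:0, Q:0, R:0, S:0.
N has the largest value, 37/2, making it the main broker — the node through which the most shortest paths run.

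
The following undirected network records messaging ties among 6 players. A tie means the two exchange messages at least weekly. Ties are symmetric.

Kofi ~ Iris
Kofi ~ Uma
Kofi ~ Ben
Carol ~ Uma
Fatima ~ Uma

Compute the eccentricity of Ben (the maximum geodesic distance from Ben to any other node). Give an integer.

3

Distances from Ben: Carol:3, Fatima:3, Iris:2, Kofi:1, Uma:2.
The largest is 3 (to Carol and Fatima), so the eccentricity of Ben is 3.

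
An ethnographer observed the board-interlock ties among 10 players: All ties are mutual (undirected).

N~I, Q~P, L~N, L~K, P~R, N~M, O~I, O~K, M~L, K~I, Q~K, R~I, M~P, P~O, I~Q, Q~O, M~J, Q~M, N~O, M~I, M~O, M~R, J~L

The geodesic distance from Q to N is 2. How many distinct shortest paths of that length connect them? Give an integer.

3

The shortest distance is 2. The length-2 paths are: Q–O–N; Q–I–N; Q–M–N.
That gives 3 distinct shortest paths.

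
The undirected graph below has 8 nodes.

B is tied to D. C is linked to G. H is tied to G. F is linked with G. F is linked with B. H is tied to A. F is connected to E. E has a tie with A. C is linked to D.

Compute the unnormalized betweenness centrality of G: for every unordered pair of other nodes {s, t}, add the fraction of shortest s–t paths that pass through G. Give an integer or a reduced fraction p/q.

15/2

Pairs whose geodesics pass through G — B–H: 1; D–H: 1; D–A: 1/2; C–H: 1; C–A: 1; C–E: 1; C–F: 1; H–F: 1.
All other pairs contribute 0.
Summing the contributions gives betweenness(G) = 15/2.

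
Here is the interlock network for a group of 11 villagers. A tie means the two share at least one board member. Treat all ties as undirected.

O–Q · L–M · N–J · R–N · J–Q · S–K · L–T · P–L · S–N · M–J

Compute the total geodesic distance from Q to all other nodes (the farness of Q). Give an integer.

Distances from Q: J:1, K:4, L:3, M:2, N:2, O:1, P:4, R:3, S:3, T:4.
Sum = 1 + 4 + 3 + 2 + 2 + 1 + 4 + 3 + 3 + 4 = 27.

27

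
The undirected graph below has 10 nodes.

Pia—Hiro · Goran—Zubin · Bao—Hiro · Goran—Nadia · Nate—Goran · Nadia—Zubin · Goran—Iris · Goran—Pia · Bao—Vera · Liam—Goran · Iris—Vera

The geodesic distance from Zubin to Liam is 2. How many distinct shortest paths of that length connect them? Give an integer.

1

The shortest distance is 2, and the only length-2 path is Zubin–Goran–Liam. So there is exactly 1 shortest path.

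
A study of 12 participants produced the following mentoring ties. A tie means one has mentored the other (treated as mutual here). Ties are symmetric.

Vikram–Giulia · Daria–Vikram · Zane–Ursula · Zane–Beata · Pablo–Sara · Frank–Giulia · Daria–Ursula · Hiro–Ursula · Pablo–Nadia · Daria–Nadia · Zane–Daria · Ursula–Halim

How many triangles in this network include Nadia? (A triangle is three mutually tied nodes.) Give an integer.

0

Nadia's neighbors are Daria and Pablo, but none of them are tied to each other, so no triangle contains Nadia.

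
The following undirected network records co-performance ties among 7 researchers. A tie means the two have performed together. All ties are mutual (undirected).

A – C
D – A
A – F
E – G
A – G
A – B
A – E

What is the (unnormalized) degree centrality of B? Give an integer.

1

B is directly tied to A. That is 1 neighbor, so the degree of B is 1.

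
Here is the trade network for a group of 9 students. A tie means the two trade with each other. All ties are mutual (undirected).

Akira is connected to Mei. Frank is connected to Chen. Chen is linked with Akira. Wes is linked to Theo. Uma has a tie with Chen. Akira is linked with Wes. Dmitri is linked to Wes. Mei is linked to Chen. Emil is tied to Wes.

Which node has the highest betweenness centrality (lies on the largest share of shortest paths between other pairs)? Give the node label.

Wes

Unnormalized betweenness of each node: Akira:16, Chen:13, Dmitri:0, Emil:0, Frank:0, Mei:0, Theo:0, Uma:0, Wes:18.
Wes has the largest value, 18, making it the main broker — the node through which the most shortest paths run.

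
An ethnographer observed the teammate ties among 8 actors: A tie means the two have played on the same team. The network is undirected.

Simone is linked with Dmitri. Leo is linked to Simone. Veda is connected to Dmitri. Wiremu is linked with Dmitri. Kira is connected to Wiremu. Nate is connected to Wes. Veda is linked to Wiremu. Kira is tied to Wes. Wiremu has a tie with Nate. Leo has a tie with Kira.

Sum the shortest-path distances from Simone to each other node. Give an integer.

Distances from Simone: Dmitri:1, Kira:2, Leo:1, Nate:3, Veda:2, Wes:3, Wiremu:2.
Sum = 1 + 2 + 1 + 3 + 2 + 3 + 2 = 14.

14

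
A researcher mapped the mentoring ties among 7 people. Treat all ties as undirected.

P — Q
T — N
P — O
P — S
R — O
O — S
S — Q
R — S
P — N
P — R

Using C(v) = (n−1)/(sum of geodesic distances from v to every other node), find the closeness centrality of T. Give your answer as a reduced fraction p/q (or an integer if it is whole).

2/5

Distances from T: N:1, O:3, P:2, Q:3, R:3, S:3. Sum = 15.
n = 7, so closeness = 6/15 = 2/5.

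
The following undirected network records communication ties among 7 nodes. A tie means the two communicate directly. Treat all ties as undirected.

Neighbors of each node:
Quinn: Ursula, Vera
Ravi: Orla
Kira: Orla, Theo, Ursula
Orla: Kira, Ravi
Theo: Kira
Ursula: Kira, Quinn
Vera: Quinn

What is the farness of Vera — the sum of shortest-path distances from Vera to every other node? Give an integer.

Distances from Vera: Kira:3, Orla:4, Quinn:1, Ravi:5, Theo:4, Ursula:2.
Sum = 3 + 4 + 1 + 5 + 4 + 2 = 19.

19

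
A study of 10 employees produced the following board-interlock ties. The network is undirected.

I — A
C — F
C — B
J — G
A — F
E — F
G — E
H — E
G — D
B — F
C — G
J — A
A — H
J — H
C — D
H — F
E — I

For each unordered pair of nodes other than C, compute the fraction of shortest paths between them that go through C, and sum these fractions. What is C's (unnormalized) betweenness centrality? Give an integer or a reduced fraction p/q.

14/3

Pairs whose geodesics pass through C — G–F: 1/2; G–B: 1; A–D: 1/2; F–D: 1; D–H: 1/3; D–B: 1; J–B: 1/3.
All other pairs contribute 0.
Summing the contributions gives betweenness(C) = 14/3.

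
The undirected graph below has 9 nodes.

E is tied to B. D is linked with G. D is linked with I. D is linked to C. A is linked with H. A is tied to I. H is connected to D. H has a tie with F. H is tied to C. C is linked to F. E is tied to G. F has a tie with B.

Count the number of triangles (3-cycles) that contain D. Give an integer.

1

D's neighbors: C, G, H, and I.
Neighbor pairs that are themselves tied: D–C–H. Each forms one triangle with D, for 1 in total.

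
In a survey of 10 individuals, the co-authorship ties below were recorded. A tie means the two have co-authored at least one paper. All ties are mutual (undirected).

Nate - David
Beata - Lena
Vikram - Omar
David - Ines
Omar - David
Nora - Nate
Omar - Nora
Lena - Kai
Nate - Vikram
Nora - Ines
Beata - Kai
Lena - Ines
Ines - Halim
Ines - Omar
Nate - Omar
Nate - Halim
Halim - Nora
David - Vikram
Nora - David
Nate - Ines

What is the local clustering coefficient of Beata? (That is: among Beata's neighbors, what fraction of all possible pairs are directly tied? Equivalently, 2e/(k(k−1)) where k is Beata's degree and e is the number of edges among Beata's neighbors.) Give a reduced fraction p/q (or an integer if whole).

1

Beata's neighbors: Kai and Lena (k = 2).
Possible neighbor pairs: C(2,2) = 1. Edges among them: Kai–Lena → e = 1.
Clustering(Beata) = 1/1.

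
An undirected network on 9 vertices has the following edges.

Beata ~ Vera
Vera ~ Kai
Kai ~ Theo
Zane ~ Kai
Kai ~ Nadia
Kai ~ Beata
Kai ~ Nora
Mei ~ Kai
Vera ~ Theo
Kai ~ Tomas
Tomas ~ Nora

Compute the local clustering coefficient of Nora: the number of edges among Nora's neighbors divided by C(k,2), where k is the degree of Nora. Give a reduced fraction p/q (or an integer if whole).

Nora's neighbors: Kai and Tomas (k = 2).
Possible neighbor pairs: C(2,2) = 1. Edges among them: Kai–Tomas → e = 1.
Clustering(Nora) = 1/1.

1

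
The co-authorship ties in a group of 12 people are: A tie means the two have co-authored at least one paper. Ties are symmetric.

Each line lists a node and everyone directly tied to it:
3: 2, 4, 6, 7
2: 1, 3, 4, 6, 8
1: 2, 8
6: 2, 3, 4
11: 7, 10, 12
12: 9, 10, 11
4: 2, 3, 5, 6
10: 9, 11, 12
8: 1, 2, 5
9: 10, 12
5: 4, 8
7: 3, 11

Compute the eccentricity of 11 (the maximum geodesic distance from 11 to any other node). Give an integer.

4

Distances from 11: 1:4, 2:3, 3:2, 4:3, 5:4, 6:3, 7:1, 8:4, 9:2, 10:1, 12:1.
The largest is 4 (to 5, 1, and 8), so the eccentricity of 11 is 4.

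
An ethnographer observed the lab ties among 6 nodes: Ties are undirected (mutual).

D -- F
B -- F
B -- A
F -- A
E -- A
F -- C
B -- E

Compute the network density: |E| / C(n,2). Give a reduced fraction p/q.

There are 7 edges and 6 nodes, so the maximum possible is C(6,2) = 15.
Density = 7/15.

7/15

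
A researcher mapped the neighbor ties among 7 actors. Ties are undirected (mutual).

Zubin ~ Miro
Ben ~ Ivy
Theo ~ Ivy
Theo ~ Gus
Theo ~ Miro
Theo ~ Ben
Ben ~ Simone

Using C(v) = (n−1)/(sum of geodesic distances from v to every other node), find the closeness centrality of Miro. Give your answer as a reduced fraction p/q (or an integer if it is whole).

Distances from Miro: Ben:2, Gus:2, Ivy:2, Simone:3, Theo:1, Zubin:1. Sum = 11.
n = 7, so closeness = 6/11.

6/11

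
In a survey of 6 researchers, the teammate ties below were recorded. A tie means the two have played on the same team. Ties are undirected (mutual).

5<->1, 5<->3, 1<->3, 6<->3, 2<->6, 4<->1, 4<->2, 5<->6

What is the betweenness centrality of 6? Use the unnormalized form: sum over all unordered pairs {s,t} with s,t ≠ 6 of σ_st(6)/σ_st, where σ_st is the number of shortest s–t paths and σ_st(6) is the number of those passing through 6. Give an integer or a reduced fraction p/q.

2

Pairs whose geodesics pass through 6 — 3–2: 1; 5–2: 1.
All other pairs contribute 0.
Summing the contributions gives betweenness(6) = 2.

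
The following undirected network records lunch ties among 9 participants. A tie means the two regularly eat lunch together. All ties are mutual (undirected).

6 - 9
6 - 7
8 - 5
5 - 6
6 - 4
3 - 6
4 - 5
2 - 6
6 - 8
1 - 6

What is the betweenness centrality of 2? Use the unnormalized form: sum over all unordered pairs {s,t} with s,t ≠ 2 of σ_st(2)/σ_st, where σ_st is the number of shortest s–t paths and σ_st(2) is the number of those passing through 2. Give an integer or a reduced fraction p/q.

0

No shortest path between any pair of other nodes passes through 2.
Summing the contributions gives betweenness(2) = 0.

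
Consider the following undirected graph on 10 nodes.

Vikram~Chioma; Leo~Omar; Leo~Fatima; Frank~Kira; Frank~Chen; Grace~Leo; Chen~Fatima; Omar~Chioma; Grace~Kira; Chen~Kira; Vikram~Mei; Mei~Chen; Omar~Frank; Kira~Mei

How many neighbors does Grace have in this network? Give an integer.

2

Grace is directly tied to Kira and Leo. That is 2 neighbors, so the degree of Grace is 2.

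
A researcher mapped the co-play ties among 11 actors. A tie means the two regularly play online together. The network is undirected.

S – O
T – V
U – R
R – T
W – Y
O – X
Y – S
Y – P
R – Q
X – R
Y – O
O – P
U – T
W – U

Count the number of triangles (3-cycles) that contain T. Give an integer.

1

T's neighbors: R, U, and V.
Neighbor pairs that are themselves tied: T–R–U. Each forms one triangle with T, for 1 in total.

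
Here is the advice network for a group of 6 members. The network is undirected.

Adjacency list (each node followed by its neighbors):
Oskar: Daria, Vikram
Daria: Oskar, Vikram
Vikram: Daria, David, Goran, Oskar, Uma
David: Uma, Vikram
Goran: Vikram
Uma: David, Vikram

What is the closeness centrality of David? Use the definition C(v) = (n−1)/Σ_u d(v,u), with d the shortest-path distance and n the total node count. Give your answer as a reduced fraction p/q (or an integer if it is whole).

Distances from David: Daria:2, Goran:2, Oskar:2, Uma:1, Vikram:1. Sum = 8.
n = 6, so closeness = 5/8.

5/8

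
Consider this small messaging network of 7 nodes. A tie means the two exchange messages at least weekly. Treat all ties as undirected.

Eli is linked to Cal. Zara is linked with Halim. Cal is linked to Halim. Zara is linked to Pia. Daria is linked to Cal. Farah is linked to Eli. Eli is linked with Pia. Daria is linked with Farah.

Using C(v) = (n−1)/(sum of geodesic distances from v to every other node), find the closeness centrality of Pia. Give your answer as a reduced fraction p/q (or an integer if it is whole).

Distances from Pia: Cal:2, Daria:3, Eli:1, Farah:2, Halim:2, Zara:1. Sum = 11.
n = 7, so closeness = 6/11.

6/11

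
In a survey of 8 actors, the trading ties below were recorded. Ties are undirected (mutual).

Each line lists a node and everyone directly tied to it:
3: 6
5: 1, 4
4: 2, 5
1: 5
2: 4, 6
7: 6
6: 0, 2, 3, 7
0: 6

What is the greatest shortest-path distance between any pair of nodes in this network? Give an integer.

5

Eccentricity of each node (its greatest distance to any other): 0:5, 1:5, 2:3, 3:5, 4:3, 5:4, 6:4, 7:5.
The maximum eccentricity is 5, realized for instance by the pair 7–1 via 7 – 6 – 2 – 4 – 5 – 1. So the diameter is 5.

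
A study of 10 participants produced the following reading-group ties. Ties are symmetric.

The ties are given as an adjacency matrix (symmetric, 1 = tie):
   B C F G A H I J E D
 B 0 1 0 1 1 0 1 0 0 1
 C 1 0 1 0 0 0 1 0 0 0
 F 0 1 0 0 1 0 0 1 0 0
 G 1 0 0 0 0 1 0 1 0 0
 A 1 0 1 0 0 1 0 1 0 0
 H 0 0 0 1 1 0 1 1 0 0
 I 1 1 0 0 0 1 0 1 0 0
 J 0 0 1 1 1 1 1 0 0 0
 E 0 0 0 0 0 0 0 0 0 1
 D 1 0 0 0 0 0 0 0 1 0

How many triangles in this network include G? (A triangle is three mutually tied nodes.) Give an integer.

1

G's neighbors: B, H, and J.
Neighbor pairs that are themselves tied: G–H–J. Each forms one triangle with G, for 1 in total.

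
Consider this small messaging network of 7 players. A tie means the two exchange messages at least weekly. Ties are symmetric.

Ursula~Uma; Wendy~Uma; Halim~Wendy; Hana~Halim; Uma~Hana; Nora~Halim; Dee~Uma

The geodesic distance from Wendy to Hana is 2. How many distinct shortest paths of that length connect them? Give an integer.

2

The shortest distance is 2. The length-2 paths are: Wendy–Uma–Hana; Wendy–Halim–Hana.
That gives 2 distinct shortest paths.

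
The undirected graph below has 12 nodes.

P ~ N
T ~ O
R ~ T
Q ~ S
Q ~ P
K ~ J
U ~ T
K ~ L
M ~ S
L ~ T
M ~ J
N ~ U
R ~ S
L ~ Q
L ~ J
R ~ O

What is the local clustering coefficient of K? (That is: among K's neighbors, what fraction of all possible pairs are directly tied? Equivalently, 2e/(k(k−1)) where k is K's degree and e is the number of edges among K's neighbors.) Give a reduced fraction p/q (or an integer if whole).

K's neighbors: J and L (k = 2).
Possible neighbor pairs: C(2,2) = 1. Edges among them: J–L → e = 1.
Clustering(K) = 1/1.

1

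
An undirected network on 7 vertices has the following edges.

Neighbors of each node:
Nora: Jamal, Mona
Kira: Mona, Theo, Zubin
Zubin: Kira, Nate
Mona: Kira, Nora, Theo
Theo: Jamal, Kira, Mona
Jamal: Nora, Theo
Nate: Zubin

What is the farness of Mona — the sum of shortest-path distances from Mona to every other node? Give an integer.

Distances from Mona: Jamal:2, Kira:1, Nate:3, Nora:1, Theo:1, Zubin:2.
Sum = 2 + 1 + 3 + 1 + 1 + 2 = 10.

10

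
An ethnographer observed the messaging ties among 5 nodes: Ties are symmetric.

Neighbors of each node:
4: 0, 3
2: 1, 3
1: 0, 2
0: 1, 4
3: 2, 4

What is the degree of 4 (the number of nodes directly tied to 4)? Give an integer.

4 is directly tied to 0 and 3. That is 2 neighbors, so the degree of 4 is 2.

2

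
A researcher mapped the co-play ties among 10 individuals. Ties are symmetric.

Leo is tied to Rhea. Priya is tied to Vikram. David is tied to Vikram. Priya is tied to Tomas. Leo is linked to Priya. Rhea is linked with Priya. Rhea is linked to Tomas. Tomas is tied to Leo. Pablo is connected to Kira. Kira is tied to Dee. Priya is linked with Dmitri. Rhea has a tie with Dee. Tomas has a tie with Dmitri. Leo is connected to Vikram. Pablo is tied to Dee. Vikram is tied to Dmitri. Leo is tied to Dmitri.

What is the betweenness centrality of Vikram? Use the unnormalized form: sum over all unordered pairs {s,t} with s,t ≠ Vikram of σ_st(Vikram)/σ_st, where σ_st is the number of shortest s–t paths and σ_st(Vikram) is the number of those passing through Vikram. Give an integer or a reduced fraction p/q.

Pairs whose geodesics pass through Vikram — Dmitri–David: 1; Priya–David: 1; Rhea–David: 2/2; Tomas–David: 3/3; Leo–David: 1; Dee–David: 2/2; Pablo–David: 2/2; David–Kira: 2/2.
All other pairs contribute 0.
Summing the contributions gives betweenness(Vikram) = 8.

8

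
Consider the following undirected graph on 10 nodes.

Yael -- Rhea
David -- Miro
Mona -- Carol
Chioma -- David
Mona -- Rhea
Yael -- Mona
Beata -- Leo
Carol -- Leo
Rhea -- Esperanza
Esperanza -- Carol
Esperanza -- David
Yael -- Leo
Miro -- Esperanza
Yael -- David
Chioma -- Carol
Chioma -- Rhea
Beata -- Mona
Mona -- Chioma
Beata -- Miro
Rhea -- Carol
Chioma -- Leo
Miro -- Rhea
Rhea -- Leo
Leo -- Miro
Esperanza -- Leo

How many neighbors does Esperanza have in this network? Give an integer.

5

Esperanza is directly tied to Carol, David, Leo, Miro, and Rhea. That is 5 neighbors, so the degree of Esperanza is 5.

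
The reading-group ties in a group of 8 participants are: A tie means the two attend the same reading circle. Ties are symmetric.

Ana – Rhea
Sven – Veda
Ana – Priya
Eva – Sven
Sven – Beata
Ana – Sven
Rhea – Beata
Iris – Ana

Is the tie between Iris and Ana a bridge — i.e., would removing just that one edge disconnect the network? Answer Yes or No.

Yes

Without the Iris–Ana edge there is no alternate route between Iris and Ana, so the network disconnects. It is a bridge.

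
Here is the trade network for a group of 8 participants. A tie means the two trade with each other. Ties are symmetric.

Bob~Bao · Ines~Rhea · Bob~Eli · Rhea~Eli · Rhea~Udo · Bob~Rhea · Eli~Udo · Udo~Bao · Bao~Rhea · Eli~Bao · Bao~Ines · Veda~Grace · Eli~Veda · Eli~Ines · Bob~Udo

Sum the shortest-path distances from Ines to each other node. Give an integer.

Distances from Ines: Bao:1, Bob:2, Eli:1, Grace:3, Rhea:1, Udo:2, Veda:2.
Sum = 1 + 2 + 1 + 3 + 1 + 2 + 2 = 12.

12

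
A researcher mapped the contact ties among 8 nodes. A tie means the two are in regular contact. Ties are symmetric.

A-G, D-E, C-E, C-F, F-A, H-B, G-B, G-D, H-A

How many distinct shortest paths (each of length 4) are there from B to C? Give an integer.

The shortest distance is 4. The length-4 paths are: B–G–D–E–C; B–H–A–F–C; B–G–A–F–C.
That gives 3 distinct shortest paths.

3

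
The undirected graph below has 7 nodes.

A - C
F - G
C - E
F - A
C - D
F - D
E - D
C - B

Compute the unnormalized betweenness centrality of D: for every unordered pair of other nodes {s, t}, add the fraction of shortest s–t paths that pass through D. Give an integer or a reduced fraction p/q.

4

Pairs whose geodesics pass through D — C–G: 1/2; C–F: 1/2; B–G: 1/2; B–F: 1/2; G–E: 1; F–E: 1.
All other pairs contribute 0.
Summing the contributions gives betweenness(D) = 4.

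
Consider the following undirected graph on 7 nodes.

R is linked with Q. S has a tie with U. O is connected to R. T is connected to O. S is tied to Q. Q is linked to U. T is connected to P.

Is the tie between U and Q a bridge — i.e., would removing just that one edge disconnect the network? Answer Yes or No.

Even without that edge, U still reaches Q via U – S – Q, so the network stays connected. Not a bridge.

No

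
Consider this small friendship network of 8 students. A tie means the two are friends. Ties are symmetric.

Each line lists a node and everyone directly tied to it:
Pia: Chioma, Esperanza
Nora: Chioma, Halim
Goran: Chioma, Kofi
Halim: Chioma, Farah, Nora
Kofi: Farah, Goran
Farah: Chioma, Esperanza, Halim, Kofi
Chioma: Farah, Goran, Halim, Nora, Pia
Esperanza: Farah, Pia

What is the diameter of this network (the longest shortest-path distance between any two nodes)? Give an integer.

Eccentricity of each node (its greatest distance to any other): Chioma:2, Esperanza:3, Farah:2, Goran:3, Halim:2, Kofi:3, Nora:3, Pia:3.
The maximum eccentricity is 3, realized for instance by the pair Esperanza–Nora via Esperanza – Farah – Chioma – Nora. So the diameter is 3.

3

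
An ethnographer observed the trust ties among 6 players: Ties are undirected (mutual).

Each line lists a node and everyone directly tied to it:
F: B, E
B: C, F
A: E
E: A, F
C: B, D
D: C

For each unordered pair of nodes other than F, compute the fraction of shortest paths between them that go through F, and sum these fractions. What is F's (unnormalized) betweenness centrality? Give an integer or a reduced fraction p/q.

6

Pairs whose geodesics pass through F — E–D: 1; E–B: 1; E–C: 1; D–A: 1; B–A: 1; C–A: 1.
All other pairs contribute 0.
Summing the contributions gives betweenness(F) = 6.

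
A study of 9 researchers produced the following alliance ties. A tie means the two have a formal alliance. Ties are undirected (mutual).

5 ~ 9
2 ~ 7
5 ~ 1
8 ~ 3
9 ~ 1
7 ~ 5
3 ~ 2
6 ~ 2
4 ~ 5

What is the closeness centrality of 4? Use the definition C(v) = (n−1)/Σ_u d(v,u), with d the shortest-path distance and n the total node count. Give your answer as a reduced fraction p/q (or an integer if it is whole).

8/23

Distances from 4: 1:2, 2:3, 3:4, 5:1, 6:4, 7:2, 8:5, 9:2. Sum = 23.
n = 9, so closeness = 8/23.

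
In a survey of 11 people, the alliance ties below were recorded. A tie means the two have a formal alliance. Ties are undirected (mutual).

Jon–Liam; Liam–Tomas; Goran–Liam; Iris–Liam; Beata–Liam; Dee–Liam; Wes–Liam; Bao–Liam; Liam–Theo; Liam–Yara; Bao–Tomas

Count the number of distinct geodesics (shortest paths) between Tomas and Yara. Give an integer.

1

The shortest distance is 2, and the only length-2 path is Tomas–Liam–Yara. So there is exactly 1 shortest path.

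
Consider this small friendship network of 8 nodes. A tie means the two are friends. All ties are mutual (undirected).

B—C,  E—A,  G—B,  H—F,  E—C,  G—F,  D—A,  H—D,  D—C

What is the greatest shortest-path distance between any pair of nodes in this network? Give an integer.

Eccentricity of each node (its greatest distance to any other): A:4, B:3, C:3, D:3, E:4, F:4, G:4, H:3.
The maximum eccentricity is 4, realized for instance by the pair E–F via E – A – D – H – F. So the diameter is 4.

4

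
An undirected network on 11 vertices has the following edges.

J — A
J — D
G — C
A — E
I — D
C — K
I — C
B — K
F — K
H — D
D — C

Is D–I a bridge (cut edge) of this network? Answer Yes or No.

No

Even without that edge, D still reaches I via D – C – I, so the network stays connected. Not a bridge.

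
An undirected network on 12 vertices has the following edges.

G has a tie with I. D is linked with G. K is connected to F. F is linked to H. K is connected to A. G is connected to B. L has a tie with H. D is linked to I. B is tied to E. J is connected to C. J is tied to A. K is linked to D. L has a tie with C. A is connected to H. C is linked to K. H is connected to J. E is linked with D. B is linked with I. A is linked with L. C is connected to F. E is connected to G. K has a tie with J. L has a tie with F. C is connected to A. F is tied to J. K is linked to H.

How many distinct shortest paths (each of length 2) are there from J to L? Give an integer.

The shortest distance is 2. The length-2 paths are: J–C–L; J–F–L; J–H–L; J–A–L.
That gives 4 distinct shortest paths.

4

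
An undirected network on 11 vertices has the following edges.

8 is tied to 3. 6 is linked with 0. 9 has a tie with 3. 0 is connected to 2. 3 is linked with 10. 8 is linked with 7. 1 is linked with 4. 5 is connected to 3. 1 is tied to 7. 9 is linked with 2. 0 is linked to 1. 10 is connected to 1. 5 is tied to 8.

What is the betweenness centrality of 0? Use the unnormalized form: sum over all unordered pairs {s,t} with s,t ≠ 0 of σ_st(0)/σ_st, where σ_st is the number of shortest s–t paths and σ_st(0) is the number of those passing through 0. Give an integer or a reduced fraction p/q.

27/2

Pairs whose geodesics pass through 0 — 3–6: 2/2; 1–6: 1; 1–9: 1/2; 1–2: 1; 6–9: 1; 6–10: 1; 6–7: 1; 6–5: 3/3; 6–2: 1; 6–4: 1; 6–8: 1; 9–4: 1/2; 10–2: 1/2; 7–2: 1 … (+1 more pairs).
All other pairs contribute 0.
Summing the contributions gives betweenness(0) = 27/2.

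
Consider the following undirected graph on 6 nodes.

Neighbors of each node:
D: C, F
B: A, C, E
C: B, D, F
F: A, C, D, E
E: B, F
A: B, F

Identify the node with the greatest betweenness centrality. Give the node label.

F

Unnormalized betweenness of each node: A:1/3, B:3/2, C:4/3, D:0, E:1/3, F:7/2.
F has the largest value, 7/2, making it the main broker — the node through which the most shortest paths run.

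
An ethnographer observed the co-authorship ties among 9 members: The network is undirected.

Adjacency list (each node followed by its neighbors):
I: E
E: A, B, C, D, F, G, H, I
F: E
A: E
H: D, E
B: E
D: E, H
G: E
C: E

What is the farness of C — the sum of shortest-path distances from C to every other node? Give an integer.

15

Distances from C: A:2, B:2, D:2, E:1, F:2, G:2, H:2, I:2.
Sum = 2 + 2 + 2 + 1 + 2 + 2 + 2 + 2 = 15.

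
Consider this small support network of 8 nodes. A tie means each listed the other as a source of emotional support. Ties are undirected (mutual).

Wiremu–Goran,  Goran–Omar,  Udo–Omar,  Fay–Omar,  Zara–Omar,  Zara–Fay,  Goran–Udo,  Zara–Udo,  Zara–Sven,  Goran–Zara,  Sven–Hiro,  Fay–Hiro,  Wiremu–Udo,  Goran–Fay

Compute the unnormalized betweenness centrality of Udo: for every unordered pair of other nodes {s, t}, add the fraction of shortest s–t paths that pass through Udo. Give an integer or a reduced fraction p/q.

Pairs whose geodesics pass through Udo — Sven–Wiremu: 1/2; Wiremu–Zara: 1/2; Wiremu–Omar: 1/2.
All other pairs contribute 0.
Summing the contributions gives betweenness(Udo) = 3/2.

3/2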